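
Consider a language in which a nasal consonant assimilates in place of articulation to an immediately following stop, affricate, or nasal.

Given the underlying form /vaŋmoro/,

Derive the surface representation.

/ŋ/ before /m/ (labial) → [m]

[vammoro]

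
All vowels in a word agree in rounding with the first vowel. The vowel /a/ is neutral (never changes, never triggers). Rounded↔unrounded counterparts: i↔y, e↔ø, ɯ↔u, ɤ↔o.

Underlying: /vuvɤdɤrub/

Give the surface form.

/ɤ/ harmonizes with /u/ ([+round]) → [o]
/ɤ/ harmonizes with /u/ ([+round]) → [o]

[vuvodorub]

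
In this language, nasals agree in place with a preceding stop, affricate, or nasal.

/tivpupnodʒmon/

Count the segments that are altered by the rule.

/n/ after /p/ (labial) → [m]
/m/ after /dʒ/ (palatal) → [ɲ]
2 segments change.

2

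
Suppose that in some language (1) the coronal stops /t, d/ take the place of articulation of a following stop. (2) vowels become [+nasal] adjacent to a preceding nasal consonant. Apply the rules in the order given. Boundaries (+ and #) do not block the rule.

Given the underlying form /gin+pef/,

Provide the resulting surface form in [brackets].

Rule 1: no segment meets the rule's conditions; no change.
After rule 1: gin+pef
Rule 2: no segment meets the rule's conditions; no change.

[gin+pef]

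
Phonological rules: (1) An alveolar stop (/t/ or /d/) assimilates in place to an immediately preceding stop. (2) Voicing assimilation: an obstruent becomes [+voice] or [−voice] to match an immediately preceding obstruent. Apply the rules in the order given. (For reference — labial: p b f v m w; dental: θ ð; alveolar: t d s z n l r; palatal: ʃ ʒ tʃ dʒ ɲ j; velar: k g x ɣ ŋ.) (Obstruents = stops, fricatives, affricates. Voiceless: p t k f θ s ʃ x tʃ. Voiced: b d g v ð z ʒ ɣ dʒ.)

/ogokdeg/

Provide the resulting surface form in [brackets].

Rule 1: /d/ after /k/ (velar) → [g]
After rule 1: ogokgeg
Rule 2: /g/ after /k/ (voiceless) → [k]

[ogokkeg]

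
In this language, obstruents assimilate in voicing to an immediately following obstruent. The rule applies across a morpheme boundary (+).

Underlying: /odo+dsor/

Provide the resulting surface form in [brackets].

/d/ before /s/ (voiceless) → [t]

[odo+tsor]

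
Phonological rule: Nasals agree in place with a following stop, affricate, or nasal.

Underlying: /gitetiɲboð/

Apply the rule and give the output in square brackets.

[gitetimboð]

/ɲ/ before /b/ (labial) → [m]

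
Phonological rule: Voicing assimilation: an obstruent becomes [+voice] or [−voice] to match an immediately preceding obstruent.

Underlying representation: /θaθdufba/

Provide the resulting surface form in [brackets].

/d/ after /θ/ (voiceless) → [t]
/b/ after /f/ (voiceless) → [p]

[θaθtufpa]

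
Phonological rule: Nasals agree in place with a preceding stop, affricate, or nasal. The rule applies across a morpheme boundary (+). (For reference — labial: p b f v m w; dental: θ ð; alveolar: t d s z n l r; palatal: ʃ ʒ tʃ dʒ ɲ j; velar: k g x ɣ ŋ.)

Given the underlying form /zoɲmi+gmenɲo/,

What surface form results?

[zoɲɲi+gŋenno]

/m/ after /ɲ/ (palatal) → [ɲ]
/m/ after /g/ (velar) → [ŋ]
/ɲ/ after /n/ (alveolar) → [n]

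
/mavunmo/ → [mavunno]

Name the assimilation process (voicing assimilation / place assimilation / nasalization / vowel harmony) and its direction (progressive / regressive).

place assimilation, progressive

/m/→[n].
Each target copies a feature from the preceding segment, so the direction is progressive.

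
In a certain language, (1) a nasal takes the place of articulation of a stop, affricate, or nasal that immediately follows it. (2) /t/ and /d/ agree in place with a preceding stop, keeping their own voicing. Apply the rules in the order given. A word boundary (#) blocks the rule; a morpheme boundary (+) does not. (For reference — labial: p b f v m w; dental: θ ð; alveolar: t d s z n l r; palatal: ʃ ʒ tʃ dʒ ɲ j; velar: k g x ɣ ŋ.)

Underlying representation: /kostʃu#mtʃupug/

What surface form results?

Rule 1: /m/ before /tʃ/ (palatal) → [ɲ]
After rule 1: kostʃu#ɲtʃupug
Rule 2: no segment meets the rule's conditions; no change.

[kostʃu#ɲtʃupug]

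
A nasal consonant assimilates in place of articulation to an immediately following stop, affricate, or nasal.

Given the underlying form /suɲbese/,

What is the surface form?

[sumbese]

/ɲ/ before /b/ (labial) → [m]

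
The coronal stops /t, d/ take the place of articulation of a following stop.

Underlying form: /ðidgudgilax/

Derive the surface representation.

[ðigguggilax]

/d/ before /g/ (velar) → [g]
/d/ before /g/ (velar) → [g]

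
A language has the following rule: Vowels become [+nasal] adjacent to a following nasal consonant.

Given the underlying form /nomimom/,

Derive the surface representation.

[nõmĩmõm]

/o/ before nasal /m/ → [õ]
/i/ before nasal /m/ → [ĩ]
/o/ before nasal /m/ → [õ]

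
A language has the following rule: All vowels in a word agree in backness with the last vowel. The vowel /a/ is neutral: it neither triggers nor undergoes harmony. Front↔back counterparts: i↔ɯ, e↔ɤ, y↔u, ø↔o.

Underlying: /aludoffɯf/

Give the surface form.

no segment meets the rule's conditions; no change.

[aludoffɯf]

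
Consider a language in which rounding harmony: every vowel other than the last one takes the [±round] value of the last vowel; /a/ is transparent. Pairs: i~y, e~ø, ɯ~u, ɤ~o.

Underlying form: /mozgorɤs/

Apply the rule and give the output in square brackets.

/o/ harmonizes with /ɤ/ ([-round]) → [ɤ]
/o/ harmonizes with /ɤ/ ([-round]) → [ɤ]

[mɤzgɤrɤs]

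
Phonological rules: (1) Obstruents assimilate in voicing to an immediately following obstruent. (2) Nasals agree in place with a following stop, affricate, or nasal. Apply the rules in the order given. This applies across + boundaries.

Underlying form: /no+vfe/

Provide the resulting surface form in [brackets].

Rule 1: /v/ before /f/ (voiceless) → [f]
After rule 1: no+ffe
Rule 2: no segment meets the rule's conditions; no change.

[no+ffe]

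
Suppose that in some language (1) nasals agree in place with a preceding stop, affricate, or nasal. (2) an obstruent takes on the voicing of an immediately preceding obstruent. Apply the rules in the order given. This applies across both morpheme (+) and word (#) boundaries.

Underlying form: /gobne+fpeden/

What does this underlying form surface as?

Rule 1: /n/ after /b/ (labial) → [m]
After rule 1: gobme+fpeden
Rule 2: no segment meets the rule's conditions; no change.

[gobme+fpeden]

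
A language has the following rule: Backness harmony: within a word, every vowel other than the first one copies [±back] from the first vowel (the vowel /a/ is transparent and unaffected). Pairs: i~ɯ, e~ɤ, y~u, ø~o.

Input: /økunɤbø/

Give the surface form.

/u/ harmonizes with /ø/ ([-back]) → [y]
/ɤ/ harmonizes with /ø/ ([-back]) → [e]

[økynebø]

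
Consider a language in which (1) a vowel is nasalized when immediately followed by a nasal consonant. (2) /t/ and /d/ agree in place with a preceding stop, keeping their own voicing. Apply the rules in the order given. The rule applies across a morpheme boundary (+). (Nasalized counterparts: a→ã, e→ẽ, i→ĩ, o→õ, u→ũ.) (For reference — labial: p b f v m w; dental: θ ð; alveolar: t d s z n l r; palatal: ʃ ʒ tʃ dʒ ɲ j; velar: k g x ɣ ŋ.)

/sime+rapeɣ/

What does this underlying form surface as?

Rule 1: /i/ before nasal /m/ → [ĩ]
After rule 1: sĩme+rapeɣ
Rule 2: no segment meets the rule's conditions; no change.

[sĩme+rapeɣ]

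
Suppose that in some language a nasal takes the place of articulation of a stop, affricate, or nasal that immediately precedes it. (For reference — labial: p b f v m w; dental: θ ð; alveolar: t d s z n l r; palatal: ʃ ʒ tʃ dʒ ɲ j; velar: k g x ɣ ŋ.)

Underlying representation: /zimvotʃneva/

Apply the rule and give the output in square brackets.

/n/ after /tʃ/ (palatal) → [ɲ]

[zimvotʃɲeva]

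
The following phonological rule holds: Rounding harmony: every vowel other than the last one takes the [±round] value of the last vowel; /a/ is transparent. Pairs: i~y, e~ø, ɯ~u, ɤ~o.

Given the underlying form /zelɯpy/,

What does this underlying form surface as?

/e/ harmonizes with /y/ ([+round]) → [ø]
/ɯ/ harmonizes with /y/ ([+round]) → [u]

[zølupy]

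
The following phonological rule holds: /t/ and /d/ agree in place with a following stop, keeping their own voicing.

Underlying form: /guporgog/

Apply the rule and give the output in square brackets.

[guporgog]

no segment meets the rule's conditions; no change.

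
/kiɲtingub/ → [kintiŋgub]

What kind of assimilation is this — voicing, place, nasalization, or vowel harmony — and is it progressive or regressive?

place assimilation, regressive

/ɲ/→[n] /n/→[ŋ].
Each target copies a feature from the following segment, so the direction is regressive.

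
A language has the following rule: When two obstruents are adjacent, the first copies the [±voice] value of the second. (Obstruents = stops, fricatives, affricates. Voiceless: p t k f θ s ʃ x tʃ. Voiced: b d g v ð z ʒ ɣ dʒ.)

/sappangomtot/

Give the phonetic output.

[sappangomtot]

no segment meets the rule's conditions; no change.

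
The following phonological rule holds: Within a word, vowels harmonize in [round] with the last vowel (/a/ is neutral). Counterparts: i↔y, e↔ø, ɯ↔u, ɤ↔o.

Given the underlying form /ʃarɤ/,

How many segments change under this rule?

No segment meets the rule's conditions.

0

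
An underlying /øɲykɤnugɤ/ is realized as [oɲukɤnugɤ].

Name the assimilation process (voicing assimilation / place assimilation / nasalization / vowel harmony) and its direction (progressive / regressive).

/ø/→[o] /y/→[u].
Vowels agree with the last vowel, so the harmony is regressive.

vowel harmony, regressive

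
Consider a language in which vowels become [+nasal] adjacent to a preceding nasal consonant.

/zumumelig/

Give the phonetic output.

[zumũmẽlig]

/u/ after nasal /m/ → [ũ]
/e/ after nasal /m/ → [ẽ]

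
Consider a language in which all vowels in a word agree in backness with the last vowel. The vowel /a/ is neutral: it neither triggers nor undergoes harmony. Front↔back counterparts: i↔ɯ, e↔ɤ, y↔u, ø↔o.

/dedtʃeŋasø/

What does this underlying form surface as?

no segment meets the rule's conditions; no change.

[dedtʃeŋasø]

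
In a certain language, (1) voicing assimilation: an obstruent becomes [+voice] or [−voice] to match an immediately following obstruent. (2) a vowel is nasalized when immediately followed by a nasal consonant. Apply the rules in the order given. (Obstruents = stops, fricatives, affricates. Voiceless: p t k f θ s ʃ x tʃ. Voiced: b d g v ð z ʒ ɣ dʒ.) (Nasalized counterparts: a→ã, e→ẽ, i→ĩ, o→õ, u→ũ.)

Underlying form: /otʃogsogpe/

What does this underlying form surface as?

Rule 1: /g/ before /s/ (voiceless) → [k]
Rule 1: /g/ before /p/ (voiceless) → [k]
After rule 1: otʃoksokpe
Rule 2: no segment meets the rule's conditions; no change.

[otʃoksokpe]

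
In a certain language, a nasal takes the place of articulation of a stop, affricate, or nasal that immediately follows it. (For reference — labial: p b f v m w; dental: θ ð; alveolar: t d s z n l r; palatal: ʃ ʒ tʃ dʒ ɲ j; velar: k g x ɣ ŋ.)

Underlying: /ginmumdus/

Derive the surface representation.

/n/ before /m/ (labial) → [m]
/m/ before /d/ (alveolar) → [n]

[gimmundus]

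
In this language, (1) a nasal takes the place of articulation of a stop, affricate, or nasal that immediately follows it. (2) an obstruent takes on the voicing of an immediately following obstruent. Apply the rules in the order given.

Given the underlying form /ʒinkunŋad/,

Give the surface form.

Rule 1: /n/ before /k/ (velar) → [ŋ]
Rule 1: /n/ before /ŋ/ (velar) → [ŋ]
After rule 1: ʒiŋkuŋŋad
Rule 2: no segment meets the rule's conditions; no change.

[ʒiŋkuŋŋad]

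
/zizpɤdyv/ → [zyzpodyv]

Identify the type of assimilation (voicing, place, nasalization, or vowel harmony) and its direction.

vowel harmony, regressive

/i/→[y] /ɤ/→[o].
Vowels agree with the last vowel, so the harmony is regressive.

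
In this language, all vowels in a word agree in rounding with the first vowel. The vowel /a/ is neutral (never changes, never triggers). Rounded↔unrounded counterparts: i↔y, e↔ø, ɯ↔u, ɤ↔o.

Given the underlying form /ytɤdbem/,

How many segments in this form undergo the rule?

/ɤ/ harmonizes with /y/ ([+round]) → [o]
/e/ harmonizes with /y/ ([+round]) → [ø]
2 segments change.

2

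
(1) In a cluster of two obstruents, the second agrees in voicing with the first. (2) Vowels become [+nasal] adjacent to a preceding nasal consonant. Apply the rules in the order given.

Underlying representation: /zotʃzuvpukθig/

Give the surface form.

[zotʃsuvbukθig]

Rule 1: /z/ after /tʃ/ (voiceless) → [s]
Rule 1: /p/ after /v/ (voiced) → [b]
After rule 1: zotʃsuvbukθig
Rule 2: no segment meets the rule's conditions; no change.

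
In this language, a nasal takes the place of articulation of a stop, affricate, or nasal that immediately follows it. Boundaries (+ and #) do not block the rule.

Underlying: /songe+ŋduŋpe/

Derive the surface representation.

/n/ before /g/ (velar) → [ŋ]
/ŋ/ before /d/ (alveolar) → [n]
/ŋ/ before /p/ (labial) → [m]

[soŋge+ndumpe]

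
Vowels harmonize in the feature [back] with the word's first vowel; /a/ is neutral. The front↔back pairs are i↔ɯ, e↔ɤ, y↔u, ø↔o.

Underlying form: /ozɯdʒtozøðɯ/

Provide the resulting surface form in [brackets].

/ø/ harmonizes with /o/ ([+back]) → [o]

[ozɯdʒtozoðɯ]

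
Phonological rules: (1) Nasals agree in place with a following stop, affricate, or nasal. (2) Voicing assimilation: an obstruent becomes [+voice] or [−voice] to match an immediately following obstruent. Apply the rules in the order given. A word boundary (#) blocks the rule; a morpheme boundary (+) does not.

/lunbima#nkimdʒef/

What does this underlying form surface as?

Rule 1: /n/ before /b/ (labial) → [m]
Rule 1: /n/ before /k/ (velar) → [ŋ]
Rule 1: /m/ before /dʒ/ (palatal) → [ɲ]
After rule 1: lumbima#ŋkiɲdʒef
Rule 2: no segment meets the rule's conditions; no change.

[lumbima#ŋkiɲdʒef]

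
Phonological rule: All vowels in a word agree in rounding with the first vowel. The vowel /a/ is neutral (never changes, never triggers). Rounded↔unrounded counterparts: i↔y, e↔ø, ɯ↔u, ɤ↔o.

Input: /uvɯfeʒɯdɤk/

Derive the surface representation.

[uvuføʒudok]

/ɯ/ harmonizes with /u/ ([+round]) → [u]
/e/ harmonizes with /u/ ([+round]) → [ø]
/ɯ/ harmonizes with /u/ ([+round]) → [u]
/ɤ/ harmonizes with /u/ ([+round]) → [o]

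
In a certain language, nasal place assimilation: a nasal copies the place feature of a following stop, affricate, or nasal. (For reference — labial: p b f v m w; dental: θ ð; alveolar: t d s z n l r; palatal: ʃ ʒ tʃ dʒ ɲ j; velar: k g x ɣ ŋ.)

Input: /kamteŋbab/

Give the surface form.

/m/ before /t/ (alveolar) → [n]
/ŋ/ before /b/ (labial) → [m]

[kantembab]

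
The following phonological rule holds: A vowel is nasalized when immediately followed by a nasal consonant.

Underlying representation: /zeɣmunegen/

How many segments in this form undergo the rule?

/u/ before nasal /n/ → [ũ]
/e/ before nasal /n/ → [ẽ]
2 segments change.

2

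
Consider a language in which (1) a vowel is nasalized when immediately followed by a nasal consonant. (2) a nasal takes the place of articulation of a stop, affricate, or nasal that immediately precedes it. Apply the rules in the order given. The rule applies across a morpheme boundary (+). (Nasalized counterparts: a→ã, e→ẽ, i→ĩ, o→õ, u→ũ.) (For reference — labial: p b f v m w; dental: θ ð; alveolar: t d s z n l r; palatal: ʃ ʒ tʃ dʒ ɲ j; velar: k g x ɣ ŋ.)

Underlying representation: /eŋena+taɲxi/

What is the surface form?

[ẽŋẽna+tãɲxi]

Rule 1: /e/ before nasal /ŋ/ → [ẽ]
Rule 1: /e/ before nasal /n/ → [ẽ]
Rule 1: /a/ before nasal /ɲ/ → [ã]
After rule 1: ẽŋẽna+tãɲxi
Rule 2: no segment meets the rule's conditions; no change.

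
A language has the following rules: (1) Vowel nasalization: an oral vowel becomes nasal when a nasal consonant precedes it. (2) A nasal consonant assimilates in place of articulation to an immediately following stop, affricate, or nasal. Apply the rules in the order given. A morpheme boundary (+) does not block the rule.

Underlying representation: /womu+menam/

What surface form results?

Rule 1: /u/ after nasal /m/ → [ũ]
Rule 1: /e/ after nasal /m/ → [ẽ]
Rule 1: /a/ after nasal /n/ → [ã]
After rule 1: womũ+mẽnãm
Rule 2: no segment meets the rule's conditions; no change.

[womũ+mẽnãm]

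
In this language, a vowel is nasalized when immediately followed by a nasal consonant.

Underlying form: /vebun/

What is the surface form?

[vebũn]

/u/ before nasal /n/ → [ũ]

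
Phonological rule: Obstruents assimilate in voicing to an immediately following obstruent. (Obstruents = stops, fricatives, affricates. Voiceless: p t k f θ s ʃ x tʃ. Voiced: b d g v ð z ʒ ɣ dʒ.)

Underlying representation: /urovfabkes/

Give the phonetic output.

/v/ before /f/ (voiceless) → [f]
/b/ before /k/ (voiceless) → [p]

[uroffapkes]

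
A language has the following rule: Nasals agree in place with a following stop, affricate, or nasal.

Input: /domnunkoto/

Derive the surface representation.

[donnuŋkoto]

/m/ before /n/ (alveolar) → [n]
/n/ before /k/ (velar) → [ŋ]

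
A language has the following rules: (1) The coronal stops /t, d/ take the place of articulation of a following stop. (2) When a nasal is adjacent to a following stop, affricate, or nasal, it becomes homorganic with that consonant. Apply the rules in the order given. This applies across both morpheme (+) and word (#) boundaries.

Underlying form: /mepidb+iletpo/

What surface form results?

[mepibb+ileppo]

Rule 1: /d/ before /b/ (labial) → [b]
Rule 1: /t/ before /p/ (labial) → [p]
After rule 1: mepibb+ileppo
Rule 2: no segment meets the rule's conditions; no change.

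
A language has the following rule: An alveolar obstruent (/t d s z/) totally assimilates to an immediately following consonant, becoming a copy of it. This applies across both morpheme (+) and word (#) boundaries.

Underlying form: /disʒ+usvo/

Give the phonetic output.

/s/ before /ʒ/ → [ʒ] (total assimilation)
/s/ before /v/ → [v] (total assimilation)

[diʒʒ+uvvo]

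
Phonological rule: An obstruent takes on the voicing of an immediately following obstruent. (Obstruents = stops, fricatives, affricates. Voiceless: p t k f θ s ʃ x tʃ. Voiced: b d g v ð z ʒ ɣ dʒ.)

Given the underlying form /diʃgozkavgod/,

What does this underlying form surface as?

/ʃ/ before /g/ (voiced) → [ʒ]
/z/ before /k/ (voiceless) → [s]

[diʒgoskavgod]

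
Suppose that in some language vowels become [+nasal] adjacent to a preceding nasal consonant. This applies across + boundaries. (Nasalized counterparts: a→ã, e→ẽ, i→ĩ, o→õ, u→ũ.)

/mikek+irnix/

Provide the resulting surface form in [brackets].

[mĩkek+irnĩx]

/i/ after nasal /m/ → [ĩ]
/i/ after nasal /n/ → [ĩ]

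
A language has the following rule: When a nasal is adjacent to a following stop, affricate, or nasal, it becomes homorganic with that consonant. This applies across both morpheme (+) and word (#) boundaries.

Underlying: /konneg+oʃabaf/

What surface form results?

[konneg+oʃabaf]

no segment meets the rule's conditions; no change.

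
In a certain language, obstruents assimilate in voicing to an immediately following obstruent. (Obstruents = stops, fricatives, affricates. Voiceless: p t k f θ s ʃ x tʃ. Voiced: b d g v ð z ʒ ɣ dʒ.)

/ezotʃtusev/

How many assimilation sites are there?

No segment meets the rule's conditions.

0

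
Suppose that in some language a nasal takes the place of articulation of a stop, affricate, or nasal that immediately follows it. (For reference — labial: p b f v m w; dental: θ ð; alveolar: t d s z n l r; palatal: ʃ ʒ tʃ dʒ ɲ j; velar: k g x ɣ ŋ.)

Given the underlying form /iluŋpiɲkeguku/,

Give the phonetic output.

/ŋ/ before /p/ (labial) → [m]
/ɲ/ before /k/ (velar) → [ŋ]

[ilumpiŋkeguku]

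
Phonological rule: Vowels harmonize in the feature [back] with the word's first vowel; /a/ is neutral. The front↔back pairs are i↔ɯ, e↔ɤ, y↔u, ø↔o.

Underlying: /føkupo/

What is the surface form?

[føkypø]

/u/ harmonizes with /ø/ ([-back]) → [y]
/o/ harmonizes with /ø/ ([-back]) → [ø]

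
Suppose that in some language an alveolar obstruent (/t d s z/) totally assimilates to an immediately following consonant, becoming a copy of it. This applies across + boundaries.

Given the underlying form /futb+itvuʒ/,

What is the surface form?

[fubb+ivvuʒ]

/t/ before /b/ → [b] (total assimilation)
/t/ before /v/ → [v] (total assimilation)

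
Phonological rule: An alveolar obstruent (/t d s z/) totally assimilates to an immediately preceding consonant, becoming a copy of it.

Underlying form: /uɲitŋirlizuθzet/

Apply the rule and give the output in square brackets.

[uɲitŋirlizuθθet]

/z/ after /θ/ → [θ] (total assimilation)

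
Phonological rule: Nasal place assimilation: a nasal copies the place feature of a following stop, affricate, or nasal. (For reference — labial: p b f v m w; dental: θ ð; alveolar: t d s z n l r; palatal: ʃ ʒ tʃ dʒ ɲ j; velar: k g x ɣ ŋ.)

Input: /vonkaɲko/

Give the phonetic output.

[voŋkaŋko]

/n/ before /k/ (velar) → [ŋ]
/ɲ/ before /k/ (velar) → [ŋ]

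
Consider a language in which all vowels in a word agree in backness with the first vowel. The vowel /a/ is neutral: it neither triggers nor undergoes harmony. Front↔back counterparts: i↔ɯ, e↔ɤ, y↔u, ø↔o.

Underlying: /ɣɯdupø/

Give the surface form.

[ɣɯdupo]

/ø/ harmonizes with /ɯ/ ([+back]) → [o]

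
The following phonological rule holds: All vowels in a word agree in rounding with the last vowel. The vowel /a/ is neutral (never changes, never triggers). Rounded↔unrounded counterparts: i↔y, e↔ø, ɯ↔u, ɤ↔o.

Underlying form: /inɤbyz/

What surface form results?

[ynobyz]

/i/ harmonizes with /y/ ([+round]) → [y]
/ɤ/ harmonizes with /y/ ([+round]) → [o]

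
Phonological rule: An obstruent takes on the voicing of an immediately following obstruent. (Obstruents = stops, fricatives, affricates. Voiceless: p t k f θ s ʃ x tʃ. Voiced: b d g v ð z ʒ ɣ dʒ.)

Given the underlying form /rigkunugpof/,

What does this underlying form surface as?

/g/ before /k/ (voiceless) → [k]
/g/ before /p/ (voiceless) → [k]

[rikkunukpof]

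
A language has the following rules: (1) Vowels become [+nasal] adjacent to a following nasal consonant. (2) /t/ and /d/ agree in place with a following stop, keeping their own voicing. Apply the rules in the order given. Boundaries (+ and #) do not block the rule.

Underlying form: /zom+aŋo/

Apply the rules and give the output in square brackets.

Rule 1: /o/ before nasal /m/ → [õ]
Rule 1: /a/ before nasal /ŋ/ → [ã]
After rule 1: zõm+ãŋo
Rule 2: no segment meets the rule's conditions; no change.

[zõm+ãŋo]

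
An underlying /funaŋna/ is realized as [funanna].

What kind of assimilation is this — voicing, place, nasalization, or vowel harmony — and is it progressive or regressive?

/ŋ/→[n].
Each target copies a feature from the following segment, so the direction is regressive.

place assimilation, regressive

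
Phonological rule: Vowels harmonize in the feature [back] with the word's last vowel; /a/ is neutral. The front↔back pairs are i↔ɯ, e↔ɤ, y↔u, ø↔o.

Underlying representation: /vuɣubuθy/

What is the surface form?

[vyɣybyθy]

/u/ harmonizes with /y/ ([-back]) → [y]
/u/ harmonizes with /y/ ([-back]) → [y]
/u/ harmonizes with /y/ ([-back]) → [y]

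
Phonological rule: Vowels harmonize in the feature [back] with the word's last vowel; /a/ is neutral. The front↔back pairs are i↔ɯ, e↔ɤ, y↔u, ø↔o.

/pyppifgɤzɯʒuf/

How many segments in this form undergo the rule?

2

/y/ harmonizes with /u/ ([+back]) → [u]
/i/ harmonizes with /u/ ([+back]) → [ɯ]
2 segments change.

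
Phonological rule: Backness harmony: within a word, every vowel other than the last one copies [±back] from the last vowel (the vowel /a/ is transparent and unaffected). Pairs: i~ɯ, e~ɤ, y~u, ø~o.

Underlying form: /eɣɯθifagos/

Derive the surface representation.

/e/ harmonizes with /o/ ([+back]) → [ɤ]
/i/ harmonizes with /o/ ([+back]) → [ɯ]

[ɤɣɯθɯfagos]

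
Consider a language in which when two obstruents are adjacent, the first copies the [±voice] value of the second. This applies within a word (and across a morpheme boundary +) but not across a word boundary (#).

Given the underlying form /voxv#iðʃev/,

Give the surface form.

/x/ before /v/ (voiced) → [ɣ]
/ð/ before /ʃ/ (voiceless) → [θ]

[voɣv#iθʃev]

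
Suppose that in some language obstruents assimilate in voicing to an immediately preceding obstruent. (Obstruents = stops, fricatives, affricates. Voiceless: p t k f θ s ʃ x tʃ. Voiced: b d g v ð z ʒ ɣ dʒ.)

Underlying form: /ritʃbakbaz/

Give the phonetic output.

[ritʃpakpaz]

/b/ after /tʃ/ (voiceless) → [p]
/b/ after /k/ (voiceless) → [p]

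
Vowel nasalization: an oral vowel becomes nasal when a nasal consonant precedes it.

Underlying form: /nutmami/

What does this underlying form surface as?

/u/ after nasal /n/ → [ũ]
/a/ after nasal /m/ → [ã]
/i/ after nasal /m/ → [ĩ]

[nũtmãmĩ]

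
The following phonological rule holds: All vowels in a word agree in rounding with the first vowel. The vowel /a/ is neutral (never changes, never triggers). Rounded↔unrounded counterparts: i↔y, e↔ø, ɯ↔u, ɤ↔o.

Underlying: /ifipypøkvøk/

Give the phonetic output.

/y/ harmonizes with /i/ ([-round]) → [i]
/ø/ harmonizes with /i/ ([-round]) → [e]
/ø/ harmonizes with /i/ ([-round]) → [e]

[ifipipekvek]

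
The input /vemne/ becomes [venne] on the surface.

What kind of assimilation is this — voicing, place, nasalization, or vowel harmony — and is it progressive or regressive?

/m/→[n].
Each target copies a feature from the following segment, so the direction is regressive.

place assimilation, regressive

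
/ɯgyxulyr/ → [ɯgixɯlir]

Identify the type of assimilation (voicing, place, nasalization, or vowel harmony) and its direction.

vowel harmony, progressive

/y/→[i] /u/→[ɯ] /y/→[i].
Vowels agree with the first vowel, so the harmony is progressive.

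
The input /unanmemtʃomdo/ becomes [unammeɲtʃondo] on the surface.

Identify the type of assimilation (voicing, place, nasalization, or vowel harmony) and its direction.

/n/→[m] /m/→[ɲ] /m/→[n].
Each target copies a feature from the following segment, so the direction is regressive.

place assimilation, regressive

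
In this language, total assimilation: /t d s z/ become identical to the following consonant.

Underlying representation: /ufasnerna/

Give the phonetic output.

/s/ before /n/ → [n] (total assimilation)

[ufannerna]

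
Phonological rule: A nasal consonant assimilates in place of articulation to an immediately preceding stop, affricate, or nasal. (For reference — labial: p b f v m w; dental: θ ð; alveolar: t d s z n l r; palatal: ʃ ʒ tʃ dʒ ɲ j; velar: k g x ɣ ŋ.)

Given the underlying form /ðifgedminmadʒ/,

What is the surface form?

[ðifgedninnadʒ]

/m/ after /d/ (alveolar) → [n]
/m/ after /n/ (alveolar) → [n]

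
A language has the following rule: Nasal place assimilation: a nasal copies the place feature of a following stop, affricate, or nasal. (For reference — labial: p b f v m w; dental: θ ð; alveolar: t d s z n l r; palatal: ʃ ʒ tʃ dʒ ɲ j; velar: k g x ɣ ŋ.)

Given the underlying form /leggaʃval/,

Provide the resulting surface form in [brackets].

no segment meets the rule's conditions; no change.

[leggaʃval]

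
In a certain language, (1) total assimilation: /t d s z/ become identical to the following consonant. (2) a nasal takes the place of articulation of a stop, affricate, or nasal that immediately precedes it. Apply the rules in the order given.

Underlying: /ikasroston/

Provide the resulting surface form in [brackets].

Rule 1: /s/ before /r/ → [r] (total assimilation)
Rule 1: /s/ before /t/ → [t] (total assimilation)
After rule 1: ikarrotton
Rule 2: no segment meets the rule's conditions; no change.

[ikarrotton]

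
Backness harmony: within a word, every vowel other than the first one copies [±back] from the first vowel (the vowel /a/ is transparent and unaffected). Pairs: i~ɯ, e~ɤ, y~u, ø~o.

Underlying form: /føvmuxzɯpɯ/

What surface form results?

[føvmyxzipi]

/u/ harmonizes with /ø/ ([-back]) → [y]
/ɯ/ harmonizes with /ø/ ([-back]) → [i]
/ɯ/ harmonizes with /ø/ ([-back]) → [i]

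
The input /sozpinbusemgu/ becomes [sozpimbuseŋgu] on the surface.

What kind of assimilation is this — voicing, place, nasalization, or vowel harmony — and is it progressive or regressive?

/n/→[m] /m/→[ŋ].
Each target copies a feature from the following segment, so the direction is regressive.

place assimilation, regressive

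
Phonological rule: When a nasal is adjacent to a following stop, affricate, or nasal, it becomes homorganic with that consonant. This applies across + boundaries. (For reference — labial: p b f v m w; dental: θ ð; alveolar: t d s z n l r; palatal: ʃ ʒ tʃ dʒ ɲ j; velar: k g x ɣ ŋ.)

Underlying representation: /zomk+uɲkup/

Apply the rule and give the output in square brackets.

[zoŋk+uŋkup]

/m/ before /k/ (velar) → [ŋ]
/ɲ/ before /k/ (velar) → [ŋ]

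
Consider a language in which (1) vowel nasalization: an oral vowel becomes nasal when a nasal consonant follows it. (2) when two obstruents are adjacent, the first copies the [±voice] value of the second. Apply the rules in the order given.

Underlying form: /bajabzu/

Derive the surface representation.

Rule 1: no segment meets the rule's conditions; no change.
After rule 1: bajabzu
Rule 2: no segment meets the rule's conditions; no change.

[bajabzu]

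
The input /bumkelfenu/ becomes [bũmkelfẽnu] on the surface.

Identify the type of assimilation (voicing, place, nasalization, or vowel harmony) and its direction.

nasalization, regressive

/u/→[ũ] /e/→[ẽ].
Each target copies a feature from the following segment, so the direction is regressive.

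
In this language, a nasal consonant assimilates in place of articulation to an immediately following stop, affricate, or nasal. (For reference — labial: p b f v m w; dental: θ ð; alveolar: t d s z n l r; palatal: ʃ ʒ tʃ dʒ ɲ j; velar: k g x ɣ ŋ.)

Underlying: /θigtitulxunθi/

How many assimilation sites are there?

0

No segment meets the rule's conditions.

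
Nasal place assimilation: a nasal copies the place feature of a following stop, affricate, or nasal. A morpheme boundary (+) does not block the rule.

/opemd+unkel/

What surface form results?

[opend+uŋkel]

/m/ before /d/ (alveolar) → [n]
/n/ before /k/ (velar) → [ŋ]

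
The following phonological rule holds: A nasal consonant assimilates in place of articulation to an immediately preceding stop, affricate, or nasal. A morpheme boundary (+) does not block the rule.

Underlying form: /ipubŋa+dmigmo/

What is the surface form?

[ipubma+dnigŋo]

/ŋ/ after /b/ (labial) → [m]
/m/ after /d/ (alveolar) → [n]
/m/ after /g/ (velar) → [ŋ]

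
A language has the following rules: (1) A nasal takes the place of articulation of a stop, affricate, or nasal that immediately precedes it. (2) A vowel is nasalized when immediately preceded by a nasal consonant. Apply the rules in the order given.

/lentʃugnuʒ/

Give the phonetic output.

[lentʃugŋũʒ]

Rule 1: /n/ after /g/ (velar) → [ŋ]
After rule 1: lentʃugŋuʒ
Rule 2: /u/ after nasal /ŋ/ → [ũ]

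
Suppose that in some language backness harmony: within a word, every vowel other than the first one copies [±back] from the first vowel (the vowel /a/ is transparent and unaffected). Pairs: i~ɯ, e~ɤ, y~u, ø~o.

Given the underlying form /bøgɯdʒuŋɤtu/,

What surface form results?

/ɯ/ harmonizes with /ø/ ([-back]) → [i]
/u/ harmonizes with /ø/ ([-back]) → [y]
/ɤ/ harmonizes with /ø/ ([-back]) → [e]
/u/ harmonizes with /ø/ ([-back]) → [y]

[bøgidʒyŋety]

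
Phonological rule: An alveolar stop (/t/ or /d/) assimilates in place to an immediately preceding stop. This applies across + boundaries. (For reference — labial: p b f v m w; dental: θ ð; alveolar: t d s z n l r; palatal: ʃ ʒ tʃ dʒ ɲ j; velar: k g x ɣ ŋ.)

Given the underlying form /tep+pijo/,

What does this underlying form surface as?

[tep+pijo]

no segment meets the rule's conditions; no change.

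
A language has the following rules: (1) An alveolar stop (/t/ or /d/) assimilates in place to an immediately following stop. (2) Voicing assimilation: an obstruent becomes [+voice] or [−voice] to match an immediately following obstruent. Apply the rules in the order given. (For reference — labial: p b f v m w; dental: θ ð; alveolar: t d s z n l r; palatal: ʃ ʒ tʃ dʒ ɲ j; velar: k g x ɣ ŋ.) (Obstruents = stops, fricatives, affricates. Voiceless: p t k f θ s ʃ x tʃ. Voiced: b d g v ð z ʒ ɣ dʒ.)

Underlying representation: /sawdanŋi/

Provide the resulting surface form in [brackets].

[sawdanŋi]

Rule 1: no segment meets the rule's conditions; no change.
After rule 1: sawdanŋi
Rule 2: no segment meets the rule's conditions; no change.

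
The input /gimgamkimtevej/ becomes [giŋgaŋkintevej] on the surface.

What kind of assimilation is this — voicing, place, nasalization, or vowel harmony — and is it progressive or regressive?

place assimilation, regressive

/m/→[ŋ] /m/→[ŋ] /m/→[n].
Each target copies a feature from the following segment, so the direction is regressive.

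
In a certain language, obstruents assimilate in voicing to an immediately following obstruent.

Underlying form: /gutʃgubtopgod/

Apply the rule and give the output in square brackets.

[gudʒguptobgod]

/tʃ/ before /g/ (voiced) → [dʒ]
/b/ before /t/ (voiceless) → [p]
/p/ before /g/ (voiced) → [b]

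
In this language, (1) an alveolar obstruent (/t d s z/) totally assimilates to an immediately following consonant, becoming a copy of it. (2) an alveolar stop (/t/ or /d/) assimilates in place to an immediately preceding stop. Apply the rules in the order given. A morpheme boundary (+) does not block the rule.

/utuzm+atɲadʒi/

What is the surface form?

Rule 1: /z/ before /m/ → [m] (total assimilation)
Rule 1: /t/ before /ɲ/ → [ɲ] (total assimilation)
After rule 1: utumm+aɲɲadʒi
Rule 2: no segment meets the rule's conditions; no change.

[utumm+aɲɲadʒi]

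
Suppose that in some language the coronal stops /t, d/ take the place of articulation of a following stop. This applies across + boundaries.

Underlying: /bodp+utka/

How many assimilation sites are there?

/d/ before /p/ (labial) → [b]
/t/ before /k/ (velar) → [k]
2 segments change.

2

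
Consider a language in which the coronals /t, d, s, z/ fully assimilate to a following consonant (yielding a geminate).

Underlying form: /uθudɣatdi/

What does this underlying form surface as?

[uθuɣɣaddi]

/d/ before /ɣ/ → [ɣ] (total assimilation)
/t/ before /d/ → [d] (total assimilation)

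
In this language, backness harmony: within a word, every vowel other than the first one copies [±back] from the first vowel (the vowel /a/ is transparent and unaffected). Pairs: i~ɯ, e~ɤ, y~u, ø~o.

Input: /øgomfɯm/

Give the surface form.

[øgømfim]

/o/ harmonizes with /ø/ ([-back]) → [ø]
/ɯ/ harmonizes with /ø/ ([-back]) → [i]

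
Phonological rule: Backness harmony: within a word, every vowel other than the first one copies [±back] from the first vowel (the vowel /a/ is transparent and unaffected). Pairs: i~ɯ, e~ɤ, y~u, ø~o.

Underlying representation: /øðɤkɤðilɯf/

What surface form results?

[øðekeðilif]

/ɤ/ harmonizes with /ø/ ([-back]) → [e]
/ɤ/ harmonizes with /ø/ ([-back]) → [e]
/ɯ/ harmonizes with /ø/ ([-back]) → [i]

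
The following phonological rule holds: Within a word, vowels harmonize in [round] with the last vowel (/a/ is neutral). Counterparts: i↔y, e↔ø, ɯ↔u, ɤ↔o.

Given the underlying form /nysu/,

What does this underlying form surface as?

[nysu]

no segment meets the rule's conditions; no change.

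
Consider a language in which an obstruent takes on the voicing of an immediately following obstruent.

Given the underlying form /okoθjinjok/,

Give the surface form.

[okoθjinjok]

no segment meets the rule's conditions; no change.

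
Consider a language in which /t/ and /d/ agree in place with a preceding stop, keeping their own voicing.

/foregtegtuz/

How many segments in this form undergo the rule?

/t/ after /g/ (velar) → [k]
/t/ after /g/ (velar) → [k]
2 segments change.

2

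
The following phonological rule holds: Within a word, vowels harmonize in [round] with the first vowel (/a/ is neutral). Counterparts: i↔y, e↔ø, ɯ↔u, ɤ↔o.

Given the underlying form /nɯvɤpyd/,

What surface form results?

/y/ harmonizes with /ɯ/ ([-round]) → [i]

[nɯvɤpid]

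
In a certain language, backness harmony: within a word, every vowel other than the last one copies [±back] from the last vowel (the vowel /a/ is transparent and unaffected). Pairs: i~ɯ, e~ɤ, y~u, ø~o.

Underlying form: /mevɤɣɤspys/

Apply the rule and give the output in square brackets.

[meveɣespys]

/ɤ/ harmonizes with /y/ ([-back]) → [e]
/ɤ/ harmonizes with /y/ ([-back]) → [e]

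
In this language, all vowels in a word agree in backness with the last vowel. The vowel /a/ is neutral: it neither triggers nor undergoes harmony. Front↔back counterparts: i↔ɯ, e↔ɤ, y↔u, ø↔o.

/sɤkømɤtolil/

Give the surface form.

/ɤ/ harmonizes with /i/ ([-back]) → [e]
/ɤ/ harmonizes with /i/ ([-back]) → [e]
/o/ harmonizes with /i/ ([-back]) → [ø]

[sekømetølil]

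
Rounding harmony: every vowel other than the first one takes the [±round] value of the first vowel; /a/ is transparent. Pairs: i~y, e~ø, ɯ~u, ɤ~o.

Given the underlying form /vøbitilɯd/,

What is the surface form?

[vøbytylud]

/i/ harmonizes with /ø/ ([+round]) → [y]
/i/ harmonizes with /ø/ ([+round]) → [y]
/ɯ/ harmonizes with /ø/ ([+round]) → [u]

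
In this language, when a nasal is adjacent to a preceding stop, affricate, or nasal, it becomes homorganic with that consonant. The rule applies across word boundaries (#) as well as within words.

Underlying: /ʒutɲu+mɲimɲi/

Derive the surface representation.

/ɲ/ after /t/ (alveolar) → [n]
/ɲ/ after /m/ (labial) → [m]
/ɲ/ after /m/ (labial) → [m]

[ʒutnu+mmimmi]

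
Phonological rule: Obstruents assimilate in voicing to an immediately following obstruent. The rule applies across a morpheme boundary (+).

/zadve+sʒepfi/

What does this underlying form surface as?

/s/ before /ʒ/ (voiced) → [z]

[zadve+zʒepfi]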